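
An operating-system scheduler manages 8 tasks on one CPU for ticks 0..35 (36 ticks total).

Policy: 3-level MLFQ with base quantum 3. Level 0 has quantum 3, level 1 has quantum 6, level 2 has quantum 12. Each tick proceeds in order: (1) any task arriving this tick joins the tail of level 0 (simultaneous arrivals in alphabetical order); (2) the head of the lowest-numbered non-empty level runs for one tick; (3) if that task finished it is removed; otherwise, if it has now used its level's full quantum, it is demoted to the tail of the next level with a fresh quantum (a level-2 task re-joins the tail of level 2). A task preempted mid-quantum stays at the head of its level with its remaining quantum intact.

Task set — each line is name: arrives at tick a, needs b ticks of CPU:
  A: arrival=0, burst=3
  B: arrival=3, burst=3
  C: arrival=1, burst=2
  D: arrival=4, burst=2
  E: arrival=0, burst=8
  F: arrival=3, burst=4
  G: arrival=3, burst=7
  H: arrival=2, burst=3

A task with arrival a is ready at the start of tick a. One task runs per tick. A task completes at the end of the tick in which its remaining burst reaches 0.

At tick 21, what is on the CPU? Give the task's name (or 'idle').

t=0: L0/L1/L2 = AE/-/- → run A
t=1: L0/L1/L2 = AEC/-/- → run A
t=2: L0/L1/L2 = AECH/-/- → run A
t=3: L0/L1/L2 = ECHBFG/-/- → run E
t=4: L0/L1/L2 = ECHBFGD/-/- → run E
t=5: L0/L1/L2 = ECHBFGD/-/- → run E
t=6: L0/L1/L2 = CHBFGD/E/- → run C
t=7: L0/L1/L2 = CHBFGD/E/- → run C
t=8: L0/L1/L2 = HBFGD/E/- → run H
t=9: L0/L1/L2 = HBFGD/E/- → run H
t=10: L0/L1/L2 = HBFGD/E/- → run H
t=11: L0/L1/L2 = BFGD/E/- → run B
t=12: L0/L1/L2 = BFGD/E/- → run B
t=13: L0/L1/L2 = BFGD/E/- → run B
t=14: L0/L1/L2 = FGD/E/- → run F
t=15: L0/L1/L2 = FGD/E/- → run F
t=16: L0/L1/L2 = FGD/E/- → run F
t=17: L0/L1/L2 = GD/EF/- → run G
t=18: L0/L1/L2 = GD/EF/- → run G
t=19: L0/L1/L2 = GD/EF/- → run G
t=20: L0/L1/L2 = D/EFG/- → run D
t=21: L0/L1/L2 = D/EFG/- → run D
t=22: L0/L1/L2 = -/EFG/- → run E
t=23: L0/L1/L2 = -/EFG/- → run E
t=24: L0/L1/L2 = -/EFG/- → run E
t=25: L0/L1/L2 = -/EFG/- → run E
t=26: L0/L1/L2 = -/EFG/- → run E
t=27: L0/L1/L2 = -/FG/- → run F
t=28: L0/L1/L2 = -/G/- → run G
t=29: L0/L1/L2 = -/G/- → run G
t=30: L0/L1/L2 = -/G/- → run G
t=31: L0/L1/L2 = -/G/- → run G
t=32: (idle)
t=33: (idle)
t=34: (idle)
t=35: (idle)

running at tick 21 = D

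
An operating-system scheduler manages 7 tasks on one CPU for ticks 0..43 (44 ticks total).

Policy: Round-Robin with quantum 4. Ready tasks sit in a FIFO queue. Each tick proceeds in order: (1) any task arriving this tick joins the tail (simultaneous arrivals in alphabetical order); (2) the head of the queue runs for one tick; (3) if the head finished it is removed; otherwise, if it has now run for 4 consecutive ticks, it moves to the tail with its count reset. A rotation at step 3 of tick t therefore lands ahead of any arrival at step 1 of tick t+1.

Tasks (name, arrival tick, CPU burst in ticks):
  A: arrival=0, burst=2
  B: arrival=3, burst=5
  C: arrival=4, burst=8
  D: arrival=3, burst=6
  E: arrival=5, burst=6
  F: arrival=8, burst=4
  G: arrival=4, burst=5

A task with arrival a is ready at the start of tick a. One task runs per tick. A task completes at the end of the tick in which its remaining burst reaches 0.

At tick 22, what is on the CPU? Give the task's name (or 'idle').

t=0: queue=[A] q_used=0 → run A
t=1: queue=[A] q_used=1 → run A
t=2: (idle)
t=3: queue=[B,D] q_used=0 → run B
t=4: queue=[B,D,C,G] q_used=1 → run B
t=5: queue=[B,D,C,G,E] q_used=2 → run B
t=6: queue=[B,D,C,G,E] q_used=3 → run B
t=7: queue=[D,C,G,E,B] q_used=0 → run D
t=8: queue=[D,C,G,E,B,F] q_used=1 → run D
t=9: queue=[D,C,G,E,B,F] q_used=2 → run D
t=10: queue=[D,C,G,E,B,F] q_used=3 → run D
t=11: queue=[C,G,E,B,F,D] q_used=0 → run C
t=12: queue=[C,G,E,B,F,D] q_used=1 → run C
t=13: queue=[C,G,E,B,F,D] q_used=2 → run C
t=14: queue=[C,G,E,B,F,D] q_used=3 → run C
t=15: queue=[G,E,B,F,D,C] q_used=0 → run G
t=16: queue=[G,E,B,F,D,C] q_used=1 → run G
t=17: queue=[G,E,B,F,D,C] q_used=2 → run G
t=18: queue=[G,E,B,F,D,C] q_used=3 → run G
t=19: queue=[E,B,F,D,C,G] q_used=0 → run E
t=20: queue=[E,B,F,D,C,G] q_used=1 → run E
t=21: queue=[E,B,F,D,C,G] q_used=2 → run E
t=22: queue=[E,B,F,D,C,G] q_used=3 → run E
t=23: queue=[B,F,D,C,G,E] q_used=0 → run B
t=24: queue=[F,D,C,G,E] q_used=0 → run F
t=25: queue=[F,D,C,G,E] q_used=1 → run F
t=26: queue=[F,D,C,G,E] q_used=2 → run F
t=27: queue=[F,D,C,G,E] q_used=3 → run F
t=28: queue=[D,C,G,E] q_used=0 → run D
t=29: queue=[D,C,G,E] q_used=1 → run D
t=30: queue=[C,G,E] q_used=0 → run C
t=31: queue=[C,G,E] q_used=1 → run C
t=32: queue=[C,G,E] q_used=2 → run C
t=33: queue=[C,G,E] q_used=3 → run C
t=34: queue=[G,E] q_used=0 → run G
t=35: queue=[E] q_used=0 → run E
t=36: queue=[E] q_used=1 → run E
t=37: (idle)
t=38: (idle)
t=39: (idle)
t=40: (idle)
t=41: (idle)
t=42: (idle)
t=43: (idle)

running at tick 22 = E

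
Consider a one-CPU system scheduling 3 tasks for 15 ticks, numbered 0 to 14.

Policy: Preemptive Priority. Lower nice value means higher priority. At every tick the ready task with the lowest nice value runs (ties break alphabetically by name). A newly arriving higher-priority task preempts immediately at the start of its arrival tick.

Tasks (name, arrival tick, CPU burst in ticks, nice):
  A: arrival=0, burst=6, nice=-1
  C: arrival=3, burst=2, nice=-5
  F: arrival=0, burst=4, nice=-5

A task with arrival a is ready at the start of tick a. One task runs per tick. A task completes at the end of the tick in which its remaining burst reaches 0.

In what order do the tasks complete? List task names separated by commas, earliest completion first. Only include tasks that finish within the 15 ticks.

completion order = C, F, A

t=0: ready={A,F} → run F
t=1: ready={A,F} → run F
t=2: ready={A,F} → run F
t=3: ready={A,C,F} → run C
t=4: ready={A,C,F} → run C
t=5: ready={A,F} → run F
t=6: ready={A} → run A
t=7: ready={A} → run A
t=8: ready={A} → run A
t=9: ready={A} → run A
t=10: ready={A} → run A
t=11: ready={A} → run A
t=12: (idle)
t=13: (idle)
t=14: (idle)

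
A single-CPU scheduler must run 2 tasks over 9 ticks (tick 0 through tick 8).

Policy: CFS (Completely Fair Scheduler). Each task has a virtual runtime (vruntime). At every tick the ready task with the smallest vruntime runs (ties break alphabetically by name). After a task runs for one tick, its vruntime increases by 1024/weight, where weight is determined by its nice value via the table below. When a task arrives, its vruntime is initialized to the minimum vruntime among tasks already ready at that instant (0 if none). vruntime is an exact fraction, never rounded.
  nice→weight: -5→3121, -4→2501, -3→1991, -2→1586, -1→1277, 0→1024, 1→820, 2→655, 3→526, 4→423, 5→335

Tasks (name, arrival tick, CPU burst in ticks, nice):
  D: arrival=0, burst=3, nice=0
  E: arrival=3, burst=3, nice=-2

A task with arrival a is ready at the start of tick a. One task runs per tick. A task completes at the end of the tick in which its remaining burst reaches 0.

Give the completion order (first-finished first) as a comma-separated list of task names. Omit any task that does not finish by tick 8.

completion order = D, E

t=0: vr[D=0] → run D
t=1: vr[D=1] → run D
t=2: vr[D=2] → run D
t=3: vr[E=0] → run E
t=4: vr[E=512/793] → run E
t=5: vr[E=1024/793] → run E
t=6: (idle)
t=7: (idle)
t=8: (idle)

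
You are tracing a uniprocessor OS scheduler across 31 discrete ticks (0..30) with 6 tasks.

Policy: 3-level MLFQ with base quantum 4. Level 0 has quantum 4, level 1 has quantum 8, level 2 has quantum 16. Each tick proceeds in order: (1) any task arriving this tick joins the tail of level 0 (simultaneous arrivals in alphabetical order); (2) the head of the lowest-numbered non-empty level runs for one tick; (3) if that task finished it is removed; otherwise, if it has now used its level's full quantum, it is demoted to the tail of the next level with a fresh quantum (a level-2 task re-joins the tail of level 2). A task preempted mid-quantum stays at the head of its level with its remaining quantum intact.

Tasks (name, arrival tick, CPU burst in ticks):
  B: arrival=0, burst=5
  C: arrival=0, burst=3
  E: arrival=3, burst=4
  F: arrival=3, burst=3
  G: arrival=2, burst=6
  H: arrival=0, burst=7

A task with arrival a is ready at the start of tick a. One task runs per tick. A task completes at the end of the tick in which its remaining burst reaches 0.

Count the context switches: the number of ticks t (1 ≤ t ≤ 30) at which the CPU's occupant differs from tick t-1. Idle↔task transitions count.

context switches = 9

t=0: L0/L1/L2 = BCH/-/- → run B
t=1: L0/L1/L2 = BCH/-/- → run B
t=2: L0/L1/L2 = BCHG/-/- → run B
t=3: L0/L1/L2 = BCHGEF/-/- → run B
t=4: L0/L1/L2 = CHGEF/B/- → run C
t=5: L0/L1/L2 = CHGEF/B/- → run C
t=6: L0/L1/L2 = CHGEF/B/- → run C
t=7: L0/L1/L2 = HGEF/B/- → run H
t=8: L0/L1/L2 = HGEF/B/- → run H
t=9: L0/L1/L2 = HGEF/B/- → run H
t=10: L0/L1/L2 = HGEF/B/- → run H
t=11: L0/L1/L2 = GEF/BH/- → run G
t=12: L0/L1/L2 = GEF/BH/- → run G
t=13: L0/L1/L2 = GEF/BH/- → run G
t=14: L0/L1/L2 = GEF/BH/- → run G
t=15: L0/L1/L2 = EF/BHG/- → run E
t=16: L0/L1/L2 = EF/BHG/- → run E
t=17: L0/L1/L2 = EF/BHG/- → run E
t=18: L0/L1/L2 = EF/BHG/- → run E
t=19: L0/L1/L2 = F/BHG/- → run F
t=20: L0/L1/L2 = F/BHG/- → run F
t=21: L0/L1/L2 = F/BHG/- → run F
t=22: L0/L1/L2 = -/BHG/- → run B
t=23: L0/L1/L2 = -/HG/- → run H
t=24: L0/L1/L2 = -/HG/- → run H
t=25: L0/L1/L2 = -/HG/- → run H
t=26: L0/L1/L2 = -/G/- → run G
t=27: L0/L1/L2 = -/G/- → run G
t=28: (idle)
t=29: (idle)
t=30: (idle)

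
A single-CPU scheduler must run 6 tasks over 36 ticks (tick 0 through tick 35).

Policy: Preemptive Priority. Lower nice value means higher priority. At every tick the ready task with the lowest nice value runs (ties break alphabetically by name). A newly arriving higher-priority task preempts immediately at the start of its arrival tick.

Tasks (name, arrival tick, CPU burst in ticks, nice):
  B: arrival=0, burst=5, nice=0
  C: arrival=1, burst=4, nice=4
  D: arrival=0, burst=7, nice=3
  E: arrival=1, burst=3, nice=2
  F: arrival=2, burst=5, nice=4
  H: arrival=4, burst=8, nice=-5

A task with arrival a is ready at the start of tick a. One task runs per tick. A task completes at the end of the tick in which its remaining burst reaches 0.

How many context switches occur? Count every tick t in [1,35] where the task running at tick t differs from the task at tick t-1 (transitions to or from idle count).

context switches = 7

t=0: ready={B,D} → run B
t=1: ready={B,C,D,E} → run B
t=2: ready={B,C,D,E,F} → run B
t=3: ready={B,C,D,E,F} → run B
t=4: ready={B,C,D,E,F,H} → run H
t=5: ready={B,C,D,E,F,H} → run H
t=6: ready={B,C,D,E,F,H} → run H
t=7: ready={B,C,D,E,F,H} → run H
t=8: ready={B,C,D,E,F,H} → run H
t=9: ready={B,C,D,E,F,H} → run H
t=10: ready={B,C,D,E,F,H} → run H
t=11: ready={B,C,D,E,F,H} → run H
t=12: ready={B,C,D,E,F} → run B
t=13: ready={C,D,E,F} → run E
t=14: ready={C,D,E,F} → run E
t=15: ready={C,D,E,F} → run E
t=16: ready={C,D,F} → run D
t=17: ready={C,D,F} → run D
t=18: ready={C,D,F} → run D
t=19: ready={C,D,F} → run D
t=20: ready={C,D,F} → run D
t=21: ready={C,D,F} → run D
t=22: ready={C,D,F} → run D
t=23: ready={C,F} → run C
t=24: ready={C,F} → run C
t=25: ready={C,F} → run C
t=26: ready={C,F} → run C
t=27: ready={F} → run F
t=28: ready={F} → run F
t=29: ready={F} → run F
t=30: ready={F} → run F
t=31: ready={F} → run F
t=32: (idle)
t=33: (idle)
t=34: (idle)
t=35: (idle)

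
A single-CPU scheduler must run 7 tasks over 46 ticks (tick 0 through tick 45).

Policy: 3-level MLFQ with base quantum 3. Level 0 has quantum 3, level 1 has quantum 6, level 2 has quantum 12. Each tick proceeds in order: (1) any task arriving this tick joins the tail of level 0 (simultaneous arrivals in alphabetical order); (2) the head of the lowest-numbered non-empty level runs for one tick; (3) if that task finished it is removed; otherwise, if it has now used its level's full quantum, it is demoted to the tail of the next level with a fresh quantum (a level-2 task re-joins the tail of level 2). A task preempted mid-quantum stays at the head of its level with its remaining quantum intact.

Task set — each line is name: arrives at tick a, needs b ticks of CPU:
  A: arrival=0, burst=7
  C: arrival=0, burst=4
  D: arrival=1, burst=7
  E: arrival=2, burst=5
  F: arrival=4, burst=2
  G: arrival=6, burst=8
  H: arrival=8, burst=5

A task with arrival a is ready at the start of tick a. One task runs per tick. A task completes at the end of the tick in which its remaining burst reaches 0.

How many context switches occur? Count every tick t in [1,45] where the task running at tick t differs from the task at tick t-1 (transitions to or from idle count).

context switches = 13

t=0: L0/L1/L2 = AC/-/- → run A
t=1: L0/L1/L2 = ACD/-/- → run A
t=2: L0/L1/L2 = ACDE/-/- → run A
t=3: L0/L1/L2 = CDE/A/- → run C
t=4: L0/L1/L2 = CDEF/A/- → run C
t=5: L0/L1/L2 = CDEF/A/- → run C
t=6: L0/L1/L2 = DEFG/AC/- → run D
t=7: L0/L1/L2 = DEFG/AC/- → run D
t=8: L0/L1/L2 = DEFGH/AC/- → run D
t=9: L0/L1/L2 = EFGH/ACD/- → run E
t=10: L0/L1/L2 = EFGH/ACD/- → run E
t=11: L0/L1/L2 = EFGH/ACD/- → run E
t=12: L0/L1/L2 = FGH/ACDE/- → run F
t=13: L0/L1/L2 = FGH/ACDE/- → run F
t=14: L0/L1/L2 = GH/ACDE/- → run G
t=15: L0/L1/L2 = GH/ACDE/- → run G
t=16: L0/L1/L2 = GH/ACDE/- → run G
t=17: L0/L1/L2 = H/ACDEG/- → run H
t=18: L0/L1/L2 = H/ACDEG/- → run H
t=19: L0/L1/L2 = H/ACDEG/- → run H
t=20: L0/L1/L2 = -/ACDEGH/- → run A
t=21: L0/L1/L2 = -/ACDEGH/- → run A
t=22: L0/L1/L2 = -/ACDEGH/- → run A
t=23: L0/L1/L2 = -/ACDEGH/- → run A
t=24: L0/L1/L2 = -/CDEGH/- → run C
t=25: L0/L1/L2 = -/DEGH/- → run D
t=26: L0/L1/L2 = -/DEGH/- → run D
t=27: L0/L1/L2 = -/DEGH/- → run D
t=28: L0/L1/L2 = -/DEGH/- → run D
t=29: L0/L1/L2 = -/EGH/- → run E
t=30: L0/L1/L2 = -/EGH/- → run E
t=31: L0/L1/L2 = -/GH/- → run G
t=32: L0/L1/L2 = -/GH/- → run G
t=33: L0/L1/L2 = -/GH/- → run G
t=34: L0/L1/L2 = -/GH/- → run G
t=35: L0/L1/L2 = -/GH/- → run G
t=36: L0/L1/L2 = -/H/- → run H
t=37: L0/L1/L2 = -/H/- → run H
t=38: (idle)
t=39: (idle)
t=40: (idle)
t=41: (idle)
t=42: (idle)
t=43: (idle)
t=44: (idle)
t=45: (idle)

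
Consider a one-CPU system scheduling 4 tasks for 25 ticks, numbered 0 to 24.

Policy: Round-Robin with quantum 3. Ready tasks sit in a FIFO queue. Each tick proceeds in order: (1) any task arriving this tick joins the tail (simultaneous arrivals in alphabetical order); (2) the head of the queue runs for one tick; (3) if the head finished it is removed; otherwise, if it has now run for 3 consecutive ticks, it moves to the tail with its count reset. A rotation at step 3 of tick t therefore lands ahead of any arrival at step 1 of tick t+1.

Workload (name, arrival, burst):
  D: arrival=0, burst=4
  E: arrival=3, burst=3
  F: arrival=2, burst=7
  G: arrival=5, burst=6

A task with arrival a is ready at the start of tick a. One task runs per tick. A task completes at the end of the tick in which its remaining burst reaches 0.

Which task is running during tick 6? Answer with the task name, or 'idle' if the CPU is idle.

running at tick 6 = D

t=0: queue=[D] q_used=0 → run D
t=1: queue=[D] q_used=1 → run D
t=2: queue=[D,F] q_used=2 → run D
t=3: queue=[F,D,E] q_used=0 → run F
t=4: queue=[F,D,E] q_used=1 → run F
t=5: queue=[F,D,E,G] q_used=2 → run F
t=6: queue=[D,E,G,F] q_used=0 → run D
t=7: queue=[E,G,F] q_used=0 → run E
t=8: queue=[E,G,F] q_used=1 → run E
t=9: queue=[E,G,F] q_used=2 → run E
t=10: queue=[G,F] q_used=0 → run G
t=11: queue=[G,F] q_used=1 → run G
t=12: queue=[G,F] q_used=2 → run G
t=13: queue=[F,G] q_used=0 → run F
t=14: queue=[F,G] q_used=1 → run F
t=15: queue=[F,G] q_used=2 → run F
t=16: queue=[G,F] q_used=0 → run G
t=17: queue=[G,F] q_used=1 → run G
t=18: queue=[G,F] q_used=2 → run G
t=19: queue=[F] q_used=0 → run F
t=20: (idle)
t=21: (idle)
t=22: (idle)
t=23: (idle)
t=24: (idle)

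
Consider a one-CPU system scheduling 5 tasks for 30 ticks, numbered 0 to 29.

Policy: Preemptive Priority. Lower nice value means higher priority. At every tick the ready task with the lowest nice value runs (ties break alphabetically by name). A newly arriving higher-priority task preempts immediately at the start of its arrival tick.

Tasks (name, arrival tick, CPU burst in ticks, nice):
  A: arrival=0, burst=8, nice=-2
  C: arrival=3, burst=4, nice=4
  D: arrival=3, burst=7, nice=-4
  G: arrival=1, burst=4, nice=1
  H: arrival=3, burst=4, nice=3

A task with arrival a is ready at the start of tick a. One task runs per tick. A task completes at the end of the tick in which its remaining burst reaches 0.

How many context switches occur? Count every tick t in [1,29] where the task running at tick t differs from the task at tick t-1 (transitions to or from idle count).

context switches = 6

t=0: ready={A} → run A
t=1: ready={A,G} → run A
t=2: ready={A,G} → run A
t=3: ready={A,C,D,G,H} → run D
t=4: ready={A,C,D,G,H} → run D
t=5: ready={A,C,D,G,H} → run D
t=6: ready={A,C,D,G,H} → run D
t=7: ready={A,C,D,G,H} → run D
t=8: ready={A,C,D,G,H} → run D
t=9: ready={A,C,D,G,H} → run D
t=10: ready={A,C,G,H} → run A
t=11: ready={A,C,G,H} → run A
t=12: ready={A,C,G,H} → run A
t=13: ready={A,C,G,H} → run A
t=14: ready={A,C,G,H} → run A
t=15: ready={C,G,H} → run G
t=16: ready={C,G,H} → run G
t=17: ready={C,G,H} → run G
t=18: ready={C,G,H} → run G
t=19: ready={C,H} → run H
t=20: ready={C,H} → run H
t=21: ready={C,H} → run H
t=22: ready={C,H} → run H
t=23: ready={C} → run C
t=24: ready={C} → run C
t=25: ready={C} → run C
t=26: ready={C} → run C
t=27: (idle)
t=28: (idle)
t=29: (idle)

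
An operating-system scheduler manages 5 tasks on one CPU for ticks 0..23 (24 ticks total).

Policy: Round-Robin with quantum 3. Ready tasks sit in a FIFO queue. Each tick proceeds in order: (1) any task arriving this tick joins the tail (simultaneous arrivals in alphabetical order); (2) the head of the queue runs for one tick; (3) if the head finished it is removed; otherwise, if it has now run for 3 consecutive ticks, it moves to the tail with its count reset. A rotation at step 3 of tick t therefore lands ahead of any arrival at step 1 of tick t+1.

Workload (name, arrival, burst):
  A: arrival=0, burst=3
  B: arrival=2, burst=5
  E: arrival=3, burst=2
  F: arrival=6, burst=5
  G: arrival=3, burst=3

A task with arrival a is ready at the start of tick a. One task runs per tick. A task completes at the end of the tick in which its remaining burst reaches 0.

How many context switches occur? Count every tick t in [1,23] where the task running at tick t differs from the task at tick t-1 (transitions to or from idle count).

context switches = 6

t=0: queue=[A] q_used=0 → run A
t=1: queue=[A] q_used=1 → run A
t=2: queue=[A,B] q_used=2 → run A
t=3: queue=[B,E,G] q_used=0 → run B
t=4: queue=[B,E,G] q_used=1 → run B
t=5: queue=[B,E,G] q_used=2 → run B
t=6: queue=[E,G,B,F] q_used=0 → run E
t=7: queue=[E,G,B,F] q_used=1 → run E
t=8: queue=[G,B,F] q_used=0 → run G
t=9: queue=[G,B,F] q_used=1 → run G
t=10: queue=[G,B,F] q_used=2 → run G
t=11: queue=[B,F] q_used=0 → run B
t=12: queue=[B,F] q_used=1 → run B
t=13: queue=[F] q_used=0 → run F
t=14: queue=[F] q_used=1 → run F
t=15: queue=[F] q_used=2 → run F
t=16: queue=[F] q_used=0 → run F
t=17: queue=[F] q_used=1 → run F
t=18: (idle)
t=19: (idle)
t=20: (idle)
t=21: (idle)
t=22: (idle)
t=23: (idle)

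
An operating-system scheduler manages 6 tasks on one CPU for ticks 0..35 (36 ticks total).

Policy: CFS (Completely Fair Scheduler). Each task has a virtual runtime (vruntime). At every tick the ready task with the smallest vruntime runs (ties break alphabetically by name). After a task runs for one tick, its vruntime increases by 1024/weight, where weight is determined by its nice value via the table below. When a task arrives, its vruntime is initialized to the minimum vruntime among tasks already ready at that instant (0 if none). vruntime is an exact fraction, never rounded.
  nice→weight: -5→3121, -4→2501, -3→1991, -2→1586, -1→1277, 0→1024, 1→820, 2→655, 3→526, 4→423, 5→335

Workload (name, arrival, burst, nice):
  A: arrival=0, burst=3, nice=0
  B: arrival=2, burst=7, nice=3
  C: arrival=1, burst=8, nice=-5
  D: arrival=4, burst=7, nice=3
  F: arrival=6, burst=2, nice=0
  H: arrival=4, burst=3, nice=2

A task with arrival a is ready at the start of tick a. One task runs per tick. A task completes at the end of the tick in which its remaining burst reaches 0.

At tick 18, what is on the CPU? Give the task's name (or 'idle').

t=0: vr[A=0] → run A
t=1: vr[A=1 C=1] → run A
t=2: vr[A=2 B=1 C=1] → run B
t=3: vr[A=2 B=775/263 C=1] → run C
t=4: vr[A=2 B=775/263 C=4145/3121 D=4145/3121 H=4145/3121] → run C
t=5: vr[A=2 B=775/263 C=5169/3121 D=4145/3121 H=4145/3121] → run D
t=6: vr[A=2 B=775/263 C=5169/3121 D=2688087/820823 F=4145/3121 H=4145/3121] → run F
t=7: vr[A=2 B=775/263 C=5169/3121 D=2688087/820823 F=7266/3121 H=4145/3121] → run H
t=8: vr[A=2 B=775/263 C=5169/3121 D=2688087/820823 F=7266/3121 H=5910879/2044255] → run C
t=9: vr[A=2 B=775/263 C=6193/3121 D=2688087/820823 F=7266/3121 H=5910879/2044255] → run C
t=10: vr[A=2 B=775/263 C=7217/3121 D=2688087/820823 F=7266/3121 H=5910879/2044255] → run A
t=11: vr[B=775/263 C=7217/3121 D=2688087/820823 F=7266/3121 H=5910879/2044255] → run C
t=12: vr[B=775/263 C=8241/3121 D=2688087/820823 F=7266/3121 H=5910879/2044255] → run F
t=13: vr[B=775/263 C=8241/3121 D=2688087/820823 H=5910879/2044255] → run C
t=14: vr[B=775/263 C=9265/3121 D=2688087/820823 H=5910879/2044255] → run H
t=15: vr[B=775/263 C=9265/3121 D=2688087/820823 H=9106783/2044255] → run B
t=16: vr[B=1287/263 C=9265/3121 D=2688087/820823 H=9106783/2044255] → run C
t=17: vr[B=1287/263 C=10289/3121 D=2688087/820823 H=9106783/2044255] → run D
t=18: vr[B=1287/263 C=10289/3121 D=4286039/820823 H=9106783/2044255] → run C
t=19: vr[B=1287/263 D=4286039/820823 H=9106783/2044255] → run H
t=20: vr[B=1287/263 D=4286039/820823] → run B
t=21: vr[B=1799/263 D=4286039/820823] → run D
t=22: vr[B=1799/263 D=5883991/820823] → run B
t=23: vr[B=2311/263 D=5883991/820823] → run D
t=24: vr[B=2311/263 D=7481943/820823] → run B
t=25: vr[B=2823/263 D=7481943/820823] → run D
t=26: vr[B=2823/263 D=9079895/820823] → run B
t=27: vr[B=3335/263 D=9079895/820823] → run D
t=28: vr[B=3335/263 D=10677847/820823] → run B
t=29: vr[D=10677847/820823] → run D
t=30: (idle)
t=31: (idle)
t=32: (idle)
t=33: (idle)
t=34: (idle)
t=35: (idle)

running at tick 18 = C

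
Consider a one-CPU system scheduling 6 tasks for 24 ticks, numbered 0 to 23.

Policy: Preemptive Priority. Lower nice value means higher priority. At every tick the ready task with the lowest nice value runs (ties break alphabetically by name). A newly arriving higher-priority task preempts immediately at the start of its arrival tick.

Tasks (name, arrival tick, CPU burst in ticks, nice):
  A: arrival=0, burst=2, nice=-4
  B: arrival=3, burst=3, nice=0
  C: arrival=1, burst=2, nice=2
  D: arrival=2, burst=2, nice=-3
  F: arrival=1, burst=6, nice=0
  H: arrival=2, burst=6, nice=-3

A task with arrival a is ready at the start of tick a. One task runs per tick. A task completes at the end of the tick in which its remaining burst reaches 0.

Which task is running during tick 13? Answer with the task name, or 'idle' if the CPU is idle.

running at tick 13 = F

t=0: ready={A} → run A
t=1: ready={A,C,F} → run A
t=2: ready={C,D,F,H} → run D
t=3: ready={B,C,D,F,H} → run D
t=4: ready={B,C,F,H} → run H
t=5: ready={B,C,F,H} → run H
t=6: ready={B,C,F,H} → run H
t=7: ready={B,C,F,H} → run H
t=8: ready={B,C,F,H} → run H
t=9: ready={B,C,F,H} → run H
t=10: ready={B,C,F} → run B
t=11: ready={B,C,F} → run B
t=12: ready={B,C,F} → run B
t=13: ready={C,F} → run F
t=14: ready={C,F} → run F
t=15: ready={C,F} → run F
t=16: ready={C,F} → run F
t=17: ready={C,F} → run F
t=18: ready={C,F} → run F
t=19: ready={C} → run C
t=20: ready={C} → run C
t=21: (idle)
t=22: (idle)
t=23: (idle)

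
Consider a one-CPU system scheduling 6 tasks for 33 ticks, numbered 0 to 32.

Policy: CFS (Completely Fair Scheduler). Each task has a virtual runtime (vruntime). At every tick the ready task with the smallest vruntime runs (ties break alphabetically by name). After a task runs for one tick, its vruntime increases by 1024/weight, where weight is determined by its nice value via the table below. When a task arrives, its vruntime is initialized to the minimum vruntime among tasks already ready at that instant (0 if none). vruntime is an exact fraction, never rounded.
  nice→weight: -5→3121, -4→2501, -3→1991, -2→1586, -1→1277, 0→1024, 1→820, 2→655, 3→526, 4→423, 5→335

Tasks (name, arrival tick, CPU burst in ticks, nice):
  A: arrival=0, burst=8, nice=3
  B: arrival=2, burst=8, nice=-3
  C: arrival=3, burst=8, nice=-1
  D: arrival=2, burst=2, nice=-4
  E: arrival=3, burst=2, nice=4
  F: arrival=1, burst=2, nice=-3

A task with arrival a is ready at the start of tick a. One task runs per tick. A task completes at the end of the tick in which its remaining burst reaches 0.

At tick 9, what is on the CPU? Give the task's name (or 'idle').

running at tick 9 = F

t=0: vr[A=0] → run A
t=1: vr[A=512/263 F=512/263] → run A
t=2: vr[A=1024/263 B=512/263 D=512/263 F=512/263] → run B
t=3: vr[A=1024/263 B=1288704/523633 C=512/263 D=512/263 E=512/263 F=512/263] → run C
t=4: vr[A=1024/263 B=1288704/523633 C=923136/335851 D=512/263 E=512/263 F=512/263] → run D
t=5: vr[A=1024/263 B=1288704/523633 C=923136/335851 D=1549824/657763 E=512/263 F=512/263] → run E
t=6: vr[A=1024/263 B=1288704/523633 C=923136/335851 D=1549824/657763 E=485888/111249 F=512/263] → run F
t=7: vr[A=1024/263 B=1288704/523633 C=923136/335851 D=1549824/657763 E=485888/111249 F=1288704/523633] → run D
t=8: vr[A=1024/263 B=1288704/523633 C=923136/335851 E=485888/111249 F=1288704/523633] → run B
t=9: vr[A=1024/263 B=1558016/523633 C=923136/335851 E=485888/111249 F=1288704/523633] → run F
t=10: vr[A=1024/263 B=1558016/523633 C=923136/335851 E=485888/111249] → run C
t=11: vr[A=1024/263 B=1558016/523633 C=1192448/335851 E=485888/111249] → run B
t=12: vr[A=1024/263 B=1827328/523633 C=1192448/335851 E=485888/111249] → run B
t=13: vr[A=1024/263 B=2096640/523633 C=1192448/335851 E=485888/111249] → run C
t=14: vr[A=1024/263 B=2096640/523633 C=1461760/335851 E=485888/111249] → run A
t=15: vr[A=1536/263 B=2096640/523633 C=1461760/335851 E=485888/111249] → run B
t=16: vr[A=1536/263 B=2365952/523633 C=1461760/335851 E=485888/111249] → run C
t=17: vr[A=1536/263 B=2365952/523633 C=1731072/335851 E=485888/111249] → run E
t=18: vr[A=1536/263 B=2365952/523633 C=1731072/335851] → run B
t=19: vr[A=1536/263 B=2635264/523633 C=1731072/335851] → run B
t=20: vr[A=1536/263 B=2904576/523633 C=1731072/335851] → run C
t=21: vr[A=1536/263 B=2904576/523633 C=2000384/335851] → run B
t=22: vr[A=1536/263 C=2000384/335851] → run A
t=23: vr[A=2048/263 C=2000384/335851] → run C
t=24: vr[A=2048/263 C=2269696/335851] → run C
t=25: vr[A=2048/263 C=2539008/335851] → run C
t=26: vr[A=2048/263] → run A
t=27: vr[A=2560/263] → run A
t=28: vr[A=3072/263] → run A
t=29: vr[A=3584/263] → run A
t=30: (idle)
t=31: (idle)
t=32: (idle)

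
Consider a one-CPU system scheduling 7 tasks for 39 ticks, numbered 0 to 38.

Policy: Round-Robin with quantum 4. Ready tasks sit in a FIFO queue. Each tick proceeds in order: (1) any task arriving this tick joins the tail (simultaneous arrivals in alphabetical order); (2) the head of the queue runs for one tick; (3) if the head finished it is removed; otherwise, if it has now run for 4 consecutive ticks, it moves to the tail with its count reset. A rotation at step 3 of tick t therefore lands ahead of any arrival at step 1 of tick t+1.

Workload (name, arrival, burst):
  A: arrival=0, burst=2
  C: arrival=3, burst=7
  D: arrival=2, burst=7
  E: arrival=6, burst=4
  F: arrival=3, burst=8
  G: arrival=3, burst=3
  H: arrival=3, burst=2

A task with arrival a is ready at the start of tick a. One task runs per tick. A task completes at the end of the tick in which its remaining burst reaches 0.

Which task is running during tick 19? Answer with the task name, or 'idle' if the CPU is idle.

running at tick 19 = D

t=0: queue=[A] q_used=0 → run A
t=1: queue=[A] q_used=1 → run A
t=2: queue=[D] q_used=0 → run D
t=3: queue=[D,C,F,G,H] q_used=1 → run D
t=4: queue=[D,C,F,G,H] q_used=2 → run D
t=5: queue=[D,C,F,G,H] q_used=3 → run D
t=6: queue=[C,F,G,H,D,E] q_used=0 → run C
t=7: queue=[C,F,G,H,D,E] q_used=1 → run C
t=8: queue=[C,F,G,H,D,E] q_used=2 → run C
t=9: queue=[C,F,G,H,D,E] q_used=3 → run C
t=10: queue=[F,G,H,D,E,C] q_used=0 → run F
t=11: queue=[F,G,H,D,E,C] q_used=1 → run F
t=12: queue=[F,G,H,D,E,C] q_used=2 → run F
t=13: queue=[F,G,H,D,E,C] q_used=3 → run F
t=14: queue=[G,H,D,E,C,F] q_used=0 → run G
t=15: queue=[G,H,D,E,C,F] q_used=1 → run G
t=16: queue=[G,H,D,E,C,F] q_used=2 → run G
t=17: queue=[H,D,E,C,F] q_used=0 → run H
t=18: queue=[H,D,E,C,F] q_used=1 → run H
t=19: queue=[D,E,C,F] q_used=0 → run D
t=20: queue=[D,E,C,F] q_used=1 → run D
t=21: queue=[D,E,C,F] q_used=2 → run D
t=22: queue=[E,C,F] q_used=0 → run E
t=23: queue=[E,C,F] q_used=1 → run E
t=24: queue=[E,C,F] q_used=2 → run E
t=25: queue=[E,C,F] q_used=3 → run E
t=26: queue=[C,F] q_used=0 → run C
t=27: queue=[C,F] q_used=1 → run C
t=28: queue=[C,F] q_used=2 → run C
t=29: queue=[F] q_used=0 → run F
t=30: queue=[F] q_used=1 → run F
t=31: queue=[F] q_used=2 → run F
t=32: queue=[F] q_used=3 → run F
t=33: (idle)
t=34: (idle)
t=35: (idle)
t=36: (idle)
t=37: (idle)
t=38: (idle)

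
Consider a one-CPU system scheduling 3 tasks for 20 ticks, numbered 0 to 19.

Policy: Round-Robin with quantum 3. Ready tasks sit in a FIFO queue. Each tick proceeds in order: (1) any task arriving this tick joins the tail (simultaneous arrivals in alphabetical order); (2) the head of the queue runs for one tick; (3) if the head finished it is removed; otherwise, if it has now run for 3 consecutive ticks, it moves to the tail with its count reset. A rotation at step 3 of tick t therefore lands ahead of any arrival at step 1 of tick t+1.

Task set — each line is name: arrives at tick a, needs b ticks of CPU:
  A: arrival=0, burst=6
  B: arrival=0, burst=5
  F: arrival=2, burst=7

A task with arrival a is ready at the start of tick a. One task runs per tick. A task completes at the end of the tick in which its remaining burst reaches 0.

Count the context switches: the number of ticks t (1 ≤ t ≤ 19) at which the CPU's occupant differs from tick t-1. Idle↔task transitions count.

t=0: queue=[A,B] q_used=0 → run A
t=1: queue=[A,B] q_used=1 → run A
t=2: queue=[A,B,F] q_used=2 → run A
t=3: queue=[B,F,A] q_used=0 → run B
t=4: queue=[B,F,A] q_used=1 → run B
t=5: queue=[B,F,A] q_used=2 → run B
t=6: queue=[F,A,B] q_used=0 → run F
t=7: queue=[F,A,B] q_used=1 → run F
t=8: queue=[F,A,B] q_used=2 → run F
t=9: queue=[A,B,F] q_used=0 → run A
t=10: queue=[A,B,F] q_used=1 → run A
t=11: queue=[A,B,F] q_used=2 → run A
t=12: queue=[B,F] q_used=0 → run B
t=13: queue=[B,F] q_used=1 → run B
t=14: queue=[F] q_used=0 → run F
t=15: queue=[F] q_used=1 → run F
t=16: queue=[F] q_used=2 → run F
t=17: queue=[F] q_used=0 → run F
t=18: (idle)
t=19: (idle)

context switches = 6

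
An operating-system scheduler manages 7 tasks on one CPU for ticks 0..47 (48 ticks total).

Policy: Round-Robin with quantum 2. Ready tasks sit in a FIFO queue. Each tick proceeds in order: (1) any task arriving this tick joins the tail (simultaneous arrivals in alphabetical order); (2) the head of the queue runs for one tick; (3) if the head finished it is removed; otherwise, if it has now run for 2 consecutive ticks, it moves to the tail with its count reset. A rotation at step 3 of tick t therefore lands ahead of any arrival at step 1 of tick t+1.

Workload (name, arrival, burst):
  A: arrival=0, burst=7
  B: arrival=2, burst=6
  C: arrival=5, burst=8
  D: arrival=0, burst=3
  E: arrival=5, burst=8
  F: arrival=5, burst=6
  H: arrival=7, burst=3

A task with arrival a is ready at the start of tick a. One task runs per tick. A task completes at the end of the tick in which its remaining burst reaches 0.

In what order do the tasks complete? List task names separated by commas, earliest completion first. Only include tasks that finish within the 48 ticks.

t=0: queue=[A,D] q_used=0 → run A
t=1: queue=[A,D] q_used=1 → run A
t=2: queue=[D,A,B] q_used=0 → run D
t=3: queue=[D,A,B] q_used=1 → run D
t=4: queue=[A,B,D] q_used=0 → run A
t=5: queue=[A,B,D,C,E,F] q_used=1 → run A
t=6: queue=[B,D,C,E,F,A] q_used=0 → run B
t=7: queue=[B,D,C,E,F,A,H] q_used=1 → run B
t=8: queue=[D,C,E,F,A,H,B] q_used=0 → run D
t=9: queue=[C,E,F,A,H,B] q_used=0 → run C
t=10: queue=[C,E,F,A,H,B] q_used=1 → run C
t=11: queue=[E,F,A,H,B,C] q_used=0 → run E
t=12: queue=[E,F,A,H,B,C] q_used=1 → run E
t=13: queue=[F,A,H,B,C,E] q_used=0 → run F
t=14: queue=[F,A,H,B,C,E] q_used=1 → run F
t=15: queue=[A,H,B,C,E,F] q_used=0 → run A
t=16: queue=[A,H,B,C,E,F] q_used=1 → run A
t=17: queue=[H,B,C,E,F,A] q_used=0 → run H
t=18: queue=[H,B,C,E,F,A] q_used=1 → run H
t=19: queue=[B,C,E,F,A,H] q_used=0 → run B
t=20: queue=[B,C,E,F,A,H] q_used=1 → run B
t=21: queue=[C,E,F,A,H,B] q_used=0 → run C
t=22: queue=[C,E,F,A,H,B] q_used=1 → run C
t=23: queue=[E,F,A,H,B,C] q_used=0 → run E
t=24: queue=[E,F,A,H,B,C] q_used=1 → run E
t=25: queue=[F,A,H,B,C,E] q_used=0 → run F
t=26: queue=[F,A,H,B,C,E] q_used=1 → run F
t=27: queue=[A,H,B,C,E,F] q_used=0 → run A
t=28: queue=[H,B,C,E,F] q_used=0 → run H
t=29: queue=[B,C,E,F] q_used=0 → run B
t=30: queue=[B,C,E,F] q_used=1 → run B
t=31: queue=[C,E,F] q_used=0 → run C
t=32: queue=[C,E,F] q_used=1 → run C
t=33: queue=[E,F,C] q_used=0 → run E
t=34: queue=[E,F,C] q_used=1 → run E
t=35: queue=[F,C,E] q_used=0 → run F
t=36: queue=[F,C,E] q_used=1 → run F
t=37: queue=[C,E] q_used=0 → run C
t=38: queue=[C,E] q_used=1 → run C
t=39: queue=[E] q_used=0 → run E
t=40: queue=[E] q_used=1 → run E
t=41: (idle)
t=42: (idle)
t=43: (idle)
t=44: (idle)
t=45: (idle)
t=46: (idle)
t=47: (idle)

completion order = D, A, H, B, F, C, E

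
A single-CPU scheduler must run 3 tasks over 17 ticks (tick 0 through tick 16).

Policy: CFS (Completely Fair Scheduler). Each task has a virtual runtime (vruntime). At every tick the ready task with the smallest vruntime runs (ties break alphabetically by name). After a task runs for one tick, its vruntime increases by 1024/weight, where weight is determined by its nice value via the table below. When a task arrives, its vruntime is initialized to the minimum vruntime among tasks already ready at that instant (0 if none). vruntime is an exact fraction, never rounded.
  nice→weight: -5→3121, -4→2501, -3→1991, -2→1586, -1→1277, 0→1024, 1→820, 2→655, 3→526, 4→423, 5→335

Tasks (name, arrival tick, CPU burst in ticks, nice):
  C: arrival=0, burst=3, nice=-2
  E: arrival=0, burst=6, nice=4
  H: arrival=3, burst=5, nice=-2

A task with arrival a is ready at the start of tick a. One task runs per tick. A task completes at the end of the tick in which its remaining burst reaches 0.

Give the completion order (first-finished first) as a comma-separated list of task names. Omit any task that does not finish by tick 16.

t=0: vr[C=0 E=0] → run C
t=1: vr[C=512/793 E=0] → run E
t=2: vr[C=512/793 E=1024/423] → run C
t=3: vr[C=1024/793 E=1024/423 H=1024/793] → run C
t=4: vr[E=1024/423 H=1024/793] → run H
t=5: vr[E=1024/423 H=1536/793] → run H
t=6: vr[E=1024/423 H=2048/793] → run E
t=7: vr[E=2048/423 H=2048/793] → run H
t=8: vr[E=2048/423 H=2560/793] → run H
t=9: vr[E=2048/423 H=3072/793] → run H
t=10: vr[E=2048/423] → run E
t=11: vr[E=1024/141] → run E
t=12: vr[E=4096/423] → run E
t=13: vr[E=5120/423] → run E
t=14: (idle)
t=15: (idle)
t=16: (idle)

completion order = C, H, E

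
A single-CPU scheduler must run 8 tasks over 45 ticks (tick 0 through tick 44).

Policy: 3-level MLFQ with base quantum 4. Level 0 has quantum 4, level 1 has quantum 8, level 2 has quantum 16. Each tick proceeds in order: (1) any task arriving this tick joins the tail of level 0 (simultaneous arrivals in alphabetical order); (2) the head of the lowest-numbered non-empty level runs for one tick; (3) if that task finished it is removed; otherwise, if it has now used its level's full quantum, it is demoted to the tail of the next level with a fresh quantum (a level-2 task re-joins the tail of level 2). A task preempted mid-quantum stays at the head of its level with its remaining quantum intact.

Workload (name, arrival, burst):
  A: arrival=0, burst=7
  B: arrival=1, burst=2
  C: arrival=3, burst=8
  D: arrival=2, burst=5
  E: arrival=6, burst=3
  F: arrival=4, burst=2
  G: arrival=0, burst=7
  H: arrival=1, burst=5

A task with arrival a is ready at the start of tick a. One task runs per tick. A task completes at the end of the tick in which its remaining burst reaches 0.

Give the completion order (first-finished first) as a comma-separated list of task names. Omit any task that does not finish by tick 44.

completion order = B, F, E, A, G, H, D, C

t=0: L0/L1/L2 = AG/-/- → run A
t=1: L0/L1/L2 = AGBH/-/- → run A
t=2: L0/L1/L2 = AGBHD/-/- → run A
t=3: L0/L1/L2 = AGBHDC/-/- → run A
t=4: L0/L1/L2 = GBHDCF/A/- → run G
t=5: L0/L1/L2 = GBHDCF/A/- → run G
t=6: L0/L1/L2 = GBHDCFE/A/- → run G
t=7: L0/L1/L2 = GBHDCFE/A/- → run G
t=8: L0/L1/L2 = BHDCFE/AG/- → run B
t=9: L0/L1/L2 = BHDCFE/AG/- → run B
t=10: L0/L1/L2 = HDCFE/AG/- → run H
t=11: L0/L1/L2 = HDCFE/AG/- → run H
t=12: L0/L1/L2 = HDCFE/AG/- → run H
t=13: L0/L1/L2 = HDCFE/AG/- → run H
t=14: L0/L1/L2 = DCFE/AGH/- → run D
t=15: L0/L1/L2 = DCFE/AGH/- → run D
t=16: L0/L1/L2 = DCFE/AGH/- → run D
t=17: L0/L1/L2 = DCFE/AGH/- → run D
t=18: L0/L1/L2 = CFE/AGHD/- → run C
t=19: L0/L1/L2 = CFE/AGHD/- → run C
t=20: L0/L1/L2 = CFE/AGHD/- → run C
t=21: L0/L1/L2 = CFE/AGHD/- → run C
t=22: L0/L1/L2 = FE/AGHDC/- → run F
t=23: L0/L1/L2 = FE/AGHDC/- → run F
t=24: L0/L1/L2 = E/AGHDC/- → run E
t=25: L0/L1/L2 = E/AGHDC/- → run E
t=26: L0/L1/L2 = E/AGHDC/- → run E
t=27: L0/L1/L2 = -/AGHDC/- → run A
t=28: L0/L1/L2 = -/AGHDC/- → run A
t=29: L0/L1/L2 = -/AGHDC/- → run A
t=30: L0/L1/L2 = -/GHDC/- → run G
t=31: L0/L1/L2 = -/GHDC/- → run G
t=32: L0/L1/L2 = -/GHDC/- → run G
t=33: L0/L1/L2 = -/HDC/- → run H
t=34: L0/L1/L2 = -/DC/- → run D
t=35: L0/L1/L2 = -/C/- → run C
t=36: L0/L1/L2 = -/C/- → run C
t=37: L0/L1/L2 = -/C/- → run C
t=38: L0/L1/L2 = -/C/- → run C
t=39: (idle)
t=40: (idle)
t=41: (idle)
t=42: (idle)
t=43: (idle)
t=44: (idle)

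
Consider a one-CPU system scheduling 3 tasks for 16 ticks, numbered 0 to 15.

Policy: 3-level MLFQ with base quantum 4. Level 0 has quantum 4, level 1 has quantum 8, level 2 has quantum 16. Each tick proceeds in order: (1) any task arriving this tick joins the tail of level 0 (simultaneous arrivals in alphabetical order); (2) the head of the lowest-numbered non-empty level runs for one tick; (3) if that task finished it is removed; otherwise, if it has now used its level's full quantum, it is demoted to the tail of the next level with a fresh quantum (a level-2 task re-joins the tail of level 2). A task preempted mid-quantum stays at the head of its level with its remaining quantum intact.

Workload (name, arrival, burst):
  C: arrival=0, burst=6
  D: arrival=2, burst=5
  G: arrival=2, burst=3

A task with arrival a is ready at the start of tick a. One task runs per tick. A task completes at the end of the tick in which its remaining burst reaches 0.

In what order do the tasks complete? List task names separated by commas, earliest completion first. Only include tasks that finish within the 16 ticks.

t=0: L0/L1/L2 = C/-/- → run C
t=1: L0/L1/L2 = C/-/- → run C
t=2: L0/L1/L2 = CDG/-/- → run C
t=3: L0/L1/L2 = CDG/-/- → run C
t=4: L0/L1/L2 = DG/C/- → run D
t=5: L0/L1/L2 = DG/C/- → run D
t=6: L0/L1/L2 = DG/C/- → run D
t=7: L0/L1/L2 = DG/C/- → run D
t=8: L0/L1/L2 = G/CD/- → run G
t=9: L0/L1/L2 = G/CD/- → run G
t=10: L0/L1/L2 = G/CD/- → run G
t=11: L0/L1/L2 = -/CD/- → run C
t=12: L0/L1/L2 = -/CD/- → run C
t=13: L0/L1/L2 = -/D/- → run D
t=14: (idle)
t=15: (idle)

completion order = G, C, D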